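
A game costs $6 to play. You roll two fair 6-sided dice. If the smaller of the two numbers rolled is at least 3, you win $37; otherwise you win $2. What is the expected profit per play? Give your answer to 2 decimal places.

E[payout] = (5/9)·2 + (4/9)·37 = 158/9
Expected profit = 158/9 − 6 = 104/9 ≈ $11.56

$11.56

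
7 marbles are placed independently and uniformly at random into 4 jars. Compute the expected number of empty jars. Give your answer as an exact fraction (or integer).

Let Xⱼ=1 if jar j is empty. P(Xⱼ=1) = ((4-1)/4)^7 = 2187/16384.
By linearity, E[#empty] = 4·2187/16384 = 2187/4096.

2187/4096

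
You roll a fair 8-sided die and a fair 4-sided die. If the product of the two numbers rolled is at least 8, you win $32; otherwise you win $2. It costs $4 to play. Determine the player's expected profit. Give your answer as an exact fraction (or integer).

253/16 dollars

E[payout] = (13/32)·2 + (19/32)·32 = 317/16
Expected profit = 317/16 − 4 = 253/16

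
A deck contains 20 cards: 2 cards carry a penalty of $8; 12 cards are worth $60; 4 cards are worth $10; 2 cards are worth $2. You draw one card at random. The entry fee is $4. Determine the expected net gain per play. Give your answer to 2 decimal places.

E[payout] = (2/20)·(-8) + (12/20)·60 + (4/20)·10 + (2/20)·2 = 187/5
Expected profit = 187/5 − 4 = 167/5 ≈ $33.40

$33.40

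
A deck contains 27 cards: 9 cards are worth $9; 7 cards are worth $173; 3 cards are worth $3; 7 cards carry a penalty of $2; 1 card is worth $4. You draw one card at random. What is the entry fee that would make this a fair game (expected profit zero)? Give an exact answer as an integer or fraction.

1291/27 dollars

E[payout] = (9/27)·9 + (7/27)·173 + (3/27)·3 + (7/27)·(-2) + (1/27)·4 = 1291/27
Fair fee = E[payout] = 1291/27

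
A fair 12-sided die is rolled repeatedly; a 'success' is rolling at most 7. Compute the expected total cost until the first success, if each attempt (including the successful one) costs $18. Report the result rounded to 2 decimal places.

E[#attempts] = 1/p = 12/7; E[cost] = 18·12/7 = 216/7.
≈ 30.86

$30.86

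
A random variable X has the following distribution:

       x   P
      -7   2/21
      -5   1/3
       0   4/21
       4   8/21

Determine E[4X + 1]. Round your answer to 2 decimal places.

E[4x+1] = (2/21)·(-27) + (1/3)·(-19) + (4/21)·1 + (8/21)·17
     = -47/21 ≈ -2.24

-2.24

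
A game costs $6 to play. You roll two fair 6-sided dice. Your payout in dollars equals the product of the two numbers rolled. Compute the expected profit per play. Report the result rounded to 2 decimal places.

$6.25

Distribution of the product of the two numbers rolled: 1 w.p. 1/36, 2 w.p. 1/18, 3 w.p. 1/18, 4 w.p. 1/12, 5 w.p. 1/18, 6 w.p. 1/9, …
E[payout] = (1/36)·1 + (1/18)·2 + (1/18)·3 + (1/12)·4 + (1/18)·5 + (1/9)·6 + (1/18)·8 + (1/36)·9 + (1/18)·10 + (1/9)·12 + (1/18)·15 + (1/36)·16 + (1/18)·18 + (1/18)·20 + (1/18)·24 + (1/36)·25 + (1/18)·30 + (1/36)·36 = 49/4
Expected profit = 49/4 − 6 = 25/4 ≈ $6.25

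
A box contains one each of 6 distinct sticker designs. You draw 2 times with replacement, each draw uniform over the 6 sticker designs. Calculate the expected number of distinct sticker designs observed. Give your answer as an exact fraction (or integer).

Let Xⱼ=1 if type j appears at least once. P(Xⱼ=1) = 1 − ((6−1)/6)^2 = 11/36.
E[#distinct] = 6·11/36 = 11/6.

11/6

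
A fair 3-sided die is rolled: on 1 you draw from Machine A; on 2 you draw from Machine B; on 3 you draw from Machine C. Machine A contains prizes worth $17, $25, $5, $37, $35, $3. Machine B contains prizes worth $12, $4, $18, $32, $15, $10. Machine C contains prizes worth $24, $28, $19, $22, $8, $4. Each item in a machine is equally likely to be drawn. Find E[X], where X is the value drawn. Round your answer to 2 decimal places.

E[X | Machine A] = (17 + 25 + 5 + 37 + 35 + 3)/6 = 61/3
E[X | Machine B] = (12 + 4 + 18 + 32 + 15 + 10)/6 = 91/6
E[X | Machine C] = (24 + 28 + 19 + 22 + 8 + 4)/6 = 35/2
E[X] = (1/3)·61/3 + (1/3)·91/6 + (1/3)·35/2 = 53/3 ≈ 17.67

$17.67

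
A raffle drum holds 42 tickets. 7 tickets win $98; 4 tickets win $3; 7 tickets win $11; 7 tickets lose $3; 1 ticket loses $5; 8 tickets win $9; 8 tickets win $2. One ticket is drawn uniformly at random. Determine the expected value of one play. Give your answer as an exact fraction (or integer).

E[payout] = (7/42)·98 + (4/42)·3 + (7/42)·11 + (7/42)·(-3) + (1/42)·(-5) + (8/42)·9 + (8/42)·2 = 279/14

279/14 dollars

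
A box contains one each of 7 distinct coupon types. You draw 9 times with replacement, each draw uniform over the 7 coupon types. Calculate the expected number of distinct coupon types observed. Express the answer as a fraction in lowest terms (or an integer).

30275911/5764801

Let Xⱼ=1 if type j appears at least once. P(Xⱼ=1) = 1 − ((7−1)/7)^9 = 30275911/40353607.
E[#distinct] = 7·30275911/40353607 = 30275911/5764801.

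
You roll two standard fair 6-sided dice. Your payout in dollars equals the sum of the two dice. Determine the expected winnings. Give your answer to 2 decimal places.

$7.00

Distribution of the sum of the two dice: 2 w.p. 1/36, 3 w.p. 1/18, 4 w.p. 1/12, 5 w.p. 1/9, 6 w.p. 5/36, 7 w.p. 1/6, …
E[payout] = (1/36)·2 + (1/18)·3 + (1/12)·4 + (1/9)·5 + (5/36)·6 + (1/6)·7 + (5/36)·8 + (1/9)·9 + (1/12)·10 + (1/18)·11 + (1/36)·12 = 7
≈ $7.00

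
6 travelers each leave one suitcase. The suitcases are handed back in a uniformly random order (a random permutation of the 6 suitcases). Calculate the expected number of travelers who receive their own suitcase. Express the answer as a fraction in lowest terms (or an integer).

1

Let Xᵢ = 1 if person i gets their own suitcase. For each i, P(Xᵢ=1) = 1/6.
By linearity of expectation, E[X₁+…+X_6] = 6·(1/6) = 1.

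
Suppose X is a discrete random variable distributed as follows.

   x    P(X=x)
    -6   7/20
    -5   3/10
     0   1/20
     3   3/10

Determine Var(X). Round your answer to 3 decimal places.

15.510

E[X] = (7/20)·(-6) + (3/10)·(-5) + (1/20)·0 + (3/10)·3 = -27/10
E[X²] = (7/20)·36 + (3/10)·25 + (1/20)·0 + (3/10)·9 = 114/5
Var(X) = 114/5 − (-27/10)² = 1551/100 ≈ 15.510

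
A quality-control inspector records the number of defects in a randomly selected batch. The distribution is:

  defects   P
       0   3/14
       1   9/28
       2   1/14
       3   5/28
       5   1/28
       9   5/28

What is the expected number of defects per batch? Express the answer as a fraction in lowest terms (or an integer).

E[X] = (3/14)·0 + (9/28)·1 + (1/14)·2 + (5/28)·3 + (1/28)·5 + (5/28)·9
     = 39/14

39/14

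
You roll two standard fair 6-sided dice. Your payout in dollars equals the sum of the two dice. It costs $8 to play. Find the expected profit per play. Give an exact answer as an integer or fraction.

-$1

Distribution of the sum of the two dice: 2 w.p. 1/36, 3 w.p. 1/18, 4 w.p. 1/12, 5 w.p. 1/9, 6 w.p. 5/36, 7 w.p. 1/6, …
E[payout] = (1/36)·2 + (1/18)·3 + (1/12)·4 + (1/9)·5 + (5/36)·6 + (1/6)·7 + (5/36)·8 + (1/9)·9 + (1/12)·10 + (1/18)·11 + (1/36)·12 = 7
Expected profit = 7 − 8 = -1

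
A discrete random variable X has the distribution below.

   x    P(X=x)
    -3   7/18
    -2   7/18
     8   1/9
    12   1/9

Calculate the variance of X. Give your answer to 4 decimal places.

E[X] = (7/18)·(-3) + (7/18)·(-2) + (1/9)·8 + (1/9)·12 = 5/18
E[X²] = (7/18)·9 + (7/18)·4 + (1/9)·64 + (1/9)·144 = 169/6
Var(X) = 169/6 − (5/18)² = 9101/324 ≈ 28.0895

28.0895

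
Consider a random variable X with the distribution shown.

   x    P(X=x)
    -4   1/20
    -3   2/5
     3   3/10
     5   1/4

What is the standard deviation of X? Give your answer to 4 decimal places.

3.5760

E[X] = 3/4, E[X²] = 267/20
Var(X) = E[X²] − (E[X])² = 267/20 − 9/16 = 1023/80
SD(X) = √(1023/80) ≈ 3.5760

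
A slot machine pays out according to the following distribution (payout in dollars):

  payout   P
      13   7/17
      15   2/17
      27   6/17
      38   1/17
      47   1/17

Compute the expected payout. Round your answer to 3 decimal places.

$21.647

E[X] = (7/17)·13 + (2/17)·15 + (6/17)·27 + (1/17)·38 + (1/17)·47
     = 368/17 ≈ 21.647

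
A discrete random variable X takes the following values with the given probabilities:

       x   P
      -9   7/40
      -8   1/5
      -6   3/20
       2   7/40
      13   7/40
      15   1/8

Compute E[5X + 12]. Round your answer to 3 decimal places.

E[5x+12] = (7/40)·(-33) + (1/5)·(-28) + (3/20)·(-18) + (7/40)·22 + (7/40)·77 + (1/8)·87
     = 113/8 ≈ 14.125

14.125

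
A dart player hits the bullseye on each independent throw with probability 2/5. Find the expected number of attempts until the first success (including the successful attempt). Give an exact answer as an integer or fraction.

For a geometric distribution, E[trials] = 1/p = 1/(2/5) = 5/2.

5/2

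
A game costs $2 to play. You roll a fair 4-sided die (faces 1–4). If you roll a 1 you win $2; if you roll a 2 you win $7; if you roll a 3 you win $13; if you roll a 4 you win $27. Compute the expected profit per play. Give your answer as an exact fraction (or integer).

41/4 dollars

E[payout] = (1/4)·2 + (1/4)·7 + (1/4)·13 + (1/4)·27 = 49/4
Expected profit = 49/4 − 2 = 41/4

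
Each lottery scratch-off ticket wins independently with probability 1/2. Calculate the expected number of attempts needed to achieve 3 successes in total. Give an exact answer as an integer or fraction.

By linearity (sum of 3 independent geometric waits), E[trials] = 3/p = 3/(1/2) = 6.

6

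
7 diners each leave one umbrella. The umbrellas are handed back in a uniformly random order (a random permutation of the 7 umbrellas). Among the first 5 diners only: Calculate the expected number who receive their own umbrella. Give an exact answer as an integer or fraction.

5/7

Let Xᵢ = 1 if person i gets their own umbrella. For each i, P(Xᵢ=1) = 1/7.
By linearity of expectation, E[X₁+…+X_5] = 5·(1/7) = 5/7.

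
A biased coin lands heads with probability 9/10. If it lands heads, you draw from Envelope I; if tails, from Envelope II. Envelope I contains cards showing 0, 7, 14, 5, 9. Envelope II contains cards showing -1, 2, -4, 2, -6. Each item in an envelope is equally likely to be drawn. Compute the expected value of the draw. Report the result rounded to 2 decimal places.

6.16

E[X | Envelope I] = (0 + 7 + 14 + 5 + 9)/5 = 7
E[X | Envelope II] = (-1 + 2 − 4 + 2 − 6)/5 = -7/5
E[X] = (9/10)·7 + (1/10)·(-7/5) = 154/25 ≈ 6.16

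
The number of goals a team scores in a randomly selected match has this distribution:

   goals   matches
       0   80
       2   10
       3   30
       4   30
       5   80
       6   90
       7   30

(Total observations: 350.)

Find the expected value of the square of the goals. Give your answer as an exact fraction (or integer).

Total = 350, so P(goals=0) = 80/350, etc.
E[X²] = (8/35)·0 + (1/35)·4 + (3/35)·9 + (3/35)·16 + (8/35)·25 + (9/35)·36 + (3/35)·49
     = 150/7

150/7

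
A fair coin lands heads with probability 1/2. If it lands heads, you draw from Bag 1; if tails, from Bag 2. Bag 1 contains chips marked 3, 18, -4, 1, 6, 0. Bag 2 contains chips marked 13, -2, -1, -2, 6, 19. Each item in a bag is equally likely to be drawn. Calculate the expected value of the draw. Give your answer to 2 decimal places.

4.75

E[X | Bag 1] = (3 + 18 − 4 + 1 + 6 + 0)/6 = 4
E[X | Bag 2] = (13 − 2 − 1 − 2 + 6 + 19)/6 = 11/2
E[X] = (1/2)·4 + (1/2)·11/2 = 19/4 ≈ 4.75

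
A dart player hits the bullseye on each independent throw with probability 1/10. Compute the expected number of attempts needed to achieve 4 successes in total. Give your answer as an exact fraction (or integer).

By linearity (sum of 4 independent geometric waits), E[trials] = 4/p = 4/(1/10) = 40.

40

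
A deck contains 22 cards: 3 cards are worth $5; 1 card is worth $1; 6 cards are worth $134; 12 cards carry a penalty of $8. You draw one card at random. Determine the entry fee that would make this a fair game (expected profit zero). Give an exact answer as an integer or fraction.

362/11 dollars

E[payout] = (3/22)·5 + (1/22)·1 + (6/22)·134 + (12/22)·(-8) = 362/11
Fair fee = E[payout] = 362/11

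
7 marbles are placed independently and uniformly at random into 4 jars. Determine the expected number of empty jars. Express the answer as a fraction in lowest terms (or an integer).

2187/4096

Let Xⱼ=1 if jar j is empty. P(Xⱼ=1) = ((4-1)/4)^7 = 2187/16384.
By linearity, E[#empty] = 4·2187/16384 = 2187/4096.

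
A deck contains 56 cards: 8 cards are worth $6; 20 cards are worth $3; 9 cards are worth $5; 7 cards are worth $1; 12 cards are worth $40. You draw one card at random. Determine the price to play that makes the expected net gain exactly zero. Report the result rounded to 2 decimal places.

$11.43

E[payout] = (8/56)·6 + (20/56)·3 + (9/56)·5 + (7/56)·1 + (12/56)·40 = 80/7
Fair fee = E[payout] = 80/7 ≈ $11.43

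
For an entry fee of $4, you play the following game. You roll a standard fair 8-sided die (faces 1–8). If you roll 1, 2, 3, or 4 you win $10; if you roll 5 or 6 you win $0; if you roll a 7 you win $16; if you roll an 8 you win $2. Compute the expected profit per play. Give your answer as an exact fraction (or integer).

13/4 dollars

E[payout] = (1/4)·0 + (1/8)·2 + (1/2)·10 + (1/8)·16 = 29/4
Expected profit = 29/4 − 4 = 13/4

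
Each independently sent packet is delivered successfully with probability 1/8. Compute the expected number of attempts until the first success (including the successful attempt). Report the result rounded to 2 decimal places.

8.00

For a geometric distribution, E[trials] = 1/p = 1/(1/8) = 8.
≈ 8.00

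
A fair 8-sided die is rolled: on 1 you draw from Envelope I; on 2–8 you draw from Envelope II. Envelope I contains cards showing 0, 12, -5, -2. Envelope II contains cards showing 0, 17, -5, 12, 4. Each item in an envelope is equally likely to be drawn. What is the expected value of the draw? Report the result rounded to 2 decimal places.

5.06

E[X | Envelope I] = (0 + 12 − 5 − 2)/4 = 5/4
E[X | Envelope II] = (0 + 17 − 5 + 12 + 4)/5 = 28/5
E[X] = (1/8)·5/4 + (7/8)·28/5 = 809/160 ≈ 5.06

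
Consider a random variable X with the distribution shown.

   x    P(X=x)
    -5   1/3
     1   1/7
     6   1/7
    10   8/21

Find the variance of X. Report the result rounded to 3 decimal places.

E[X] = (1/3)·(-5) + (1/7)·1 + (1/7)·6 + (8/21)·10 = 22/7
E[X²] = (1/3)·25 + (1/7)·1 + (1/7)·36 + (8/21)·100 = 362/7
Var(X) = 362/7 − (22/7)² = 2050/49 ≈ 41.837

41.837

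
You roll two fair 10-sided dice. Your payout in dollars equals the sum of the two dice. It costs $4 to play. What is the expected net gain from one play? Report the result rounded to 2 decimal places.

Distribution of the sum of the two dice: 2 w.p. 1/100, 3 w.p. 1/50, 4 w.p. 3/100, 5 w.p. 1/25, 6 w.p. 1/20, 7 w.p. 3/50, …
E[payout] = (1/100)·2 + (1/50)·3 + (3/100)·4 + (1/25)·5 + (1/20)·6 + (3/50)·7 + (7/100)·8 + (2/25)·9 + (9/100)·10 + (1/10)·11 + (9/100)·12 + (2/25)·13 + (7/100)·14 + (3/50)·15 + (1/20)·16 + (1/25)·17 + (3/100)·18 + (1/50)·19 + (1/100)·20 = 11
Expected profit = 11 − 4 = 7 ≈ $7.00

$7.00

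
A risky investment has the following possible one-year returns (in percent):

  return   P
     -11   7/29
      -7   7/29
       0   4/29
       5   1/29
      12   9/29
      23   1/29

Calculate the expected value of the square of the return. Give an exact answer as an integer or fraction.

E[X²] = (7/29)·121 + (7/29)·49 + (4/29)·0 + (1/29)·25 + (9/29)·144 + (1/29)·529
     = 3040/29

3040/29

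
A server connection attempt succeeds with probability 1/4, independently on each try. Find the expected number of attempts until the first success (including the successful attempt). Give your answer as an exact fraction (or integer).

4

For a geometric distribution, E[trials] = 1/p = 1/(1/4) = 4.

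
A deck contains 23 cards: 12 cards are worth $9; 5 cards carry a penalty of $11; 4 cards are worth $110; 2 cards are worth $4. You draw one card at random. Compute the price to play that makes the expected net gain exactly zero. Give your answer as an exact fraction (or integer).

E[payout] = (12/23)·9 + (5/23)·(-11) + (4/23)·110 + (2/23)·4 = 501/23
Fair fee = E[payout] = 501/23

501/23 dollars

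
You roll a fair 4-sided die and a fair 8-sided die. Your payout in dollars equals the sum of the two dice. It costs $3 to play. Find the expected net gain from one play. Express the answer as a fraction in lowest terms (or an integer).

Distribution of the sum of the two dice: 2 w.p. 1/32, 3 w.p. 1/16, 4 w.p. 3/32, 5 w.p. 1/8, 6 w.p. 1/8, 7 w.p. 1/8, …
E[payout] = (1/32)·2 + (1/16)·3 + (3/32)·4 + (1/8)·5 + (1/8)·6 + (1/8)·7 + (1/8)·8 + (1/8)·9 + (3/32)·10 + (1/16)·11 + (1/32)·12 = 7
Expected profit = 7 − 3 = 4

$4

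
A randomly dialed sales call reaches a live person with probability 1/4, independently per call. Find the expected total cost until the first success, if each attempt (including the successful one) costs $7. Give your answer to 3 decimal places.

E[#attempts] = 1/p = 4; E[cost] = 7·4 = 28.
≈ 28.000

$28.000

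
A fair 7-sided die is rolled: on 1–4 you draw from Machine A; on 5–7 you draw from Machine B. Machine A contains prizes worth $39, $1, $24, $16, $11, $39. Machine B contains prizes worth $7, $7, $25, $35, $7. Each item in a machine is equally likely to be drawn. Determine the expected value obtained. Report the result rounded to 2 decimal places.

E[X | Machine A] = (39 + 1 + 24 + 16 + 11 + 39)/6 = 65/3
E[X | Machine B] = (7 + 7 + 25 + 35 + 7)/5 = 81/5
E[X] = (4/7)·65/3 + (3/7)·81/5 = 2029/105 ≈ 19.32

$19.32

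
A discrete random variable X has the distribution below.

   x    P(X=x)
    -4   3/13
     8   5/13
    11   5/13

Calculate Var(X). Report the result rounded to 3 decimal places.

E[X] = (3/13)·(-4) + (5/13)·8 + (5/13)·11 = 83/13
E[X²] = (3/13)·16 + (5/13)·64 + (5/13)·121 = 973/13
Var(X) = 973/13 − (83/13)² = 5760/169 ≈ 34.083

34.083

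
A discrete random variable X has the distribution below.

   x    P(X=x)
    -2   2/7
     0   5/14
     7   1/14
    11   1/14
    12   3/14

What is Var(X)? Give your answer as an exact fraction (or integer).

1634/49

E[X] = (2/7)·(-2) + (5/14)·0 + (1/14)·7 + (1/14)·11 + (3/14)·12 = 23/7
E[X²] = (2/7)·4 + (5/14)·0 + (1/14)·49 + (1/14)·121 + (3/14)·144 = 309/7
Var(X) = 309/7 − (23/7)² = 1634/49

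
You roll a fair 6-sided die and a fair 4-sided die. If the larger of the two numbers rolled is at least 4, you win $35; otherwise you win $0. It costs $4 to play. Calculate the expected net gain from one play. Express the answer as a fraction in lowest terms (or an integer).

143/8 dollars

E[payout] = (3/8)·0 + (5/8)·35 = 175/8
Expected profit = 175/8 − 4 = 143/8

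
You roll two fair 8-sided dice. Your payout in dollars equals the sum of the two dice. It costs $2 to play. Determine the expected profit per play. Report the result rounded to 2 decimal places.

Distribution of the sum of the two dice: 2 w.p. 1/64, 3 w.p. 1/32, 4 w.p. 3/64, 5 w.p. 1/16, 6 w.p. 5/64, 7 w.p. 3/32, …
E[payout] = (1/64)·2 + (1/32)·3 + (3/64)·4 + (1/16)·5 + (5/64)·6 + (3/32)·7 + (7/64)·8 + (1/8)·9 + (7/64)·10 + (3/32)·11 + (5/64)·12 + (1/16)·13 + (3/64)·14 + (1/32)·15 + (1/64)·16 = 9
Expected profit = 9 − 2 = 7 ≈ $7.00

$7.00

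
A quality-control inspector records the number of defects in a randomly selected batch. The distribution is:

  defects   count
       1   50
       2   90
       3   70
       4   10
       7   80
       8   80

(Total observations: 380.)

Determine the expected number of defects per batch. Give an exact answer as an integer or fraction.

Total = 380, so P(defects=1) = 50/380, etc.
E[X] = (5/38)·1 + (9/38)·2 + (7/38)·3 + (1/38)·4 + (4/19)·7 + (4/19)·8
     = 84/19

84/19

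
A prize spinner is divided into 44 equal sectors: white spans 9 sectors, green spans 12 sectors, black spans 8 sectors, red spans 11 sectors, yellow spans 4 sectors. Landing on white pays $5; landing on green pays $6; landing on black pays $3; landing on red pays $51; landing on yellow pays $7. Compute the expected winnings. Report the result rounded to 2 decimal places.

E[payout] = (9/44)·5 + (12/44)·6 + (8/44)·3 + (11/44)·51 + (4/44)·7 = 365/22
≈ $16.59

$16.59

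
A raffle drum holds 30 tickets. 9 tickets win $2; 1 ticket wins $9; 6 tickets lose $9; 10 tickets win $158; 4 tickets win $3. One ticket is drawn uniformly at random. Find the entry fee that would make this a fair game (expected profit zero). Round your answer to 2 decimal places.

E[payout] = (9/30)·2 + (1/30)·9 + (6/30)·(-9) + (10/30)·158 + (4/30)·3 = 313/6
Fair fee = E[payout] = 313/6 ≈ $52.17

$52.17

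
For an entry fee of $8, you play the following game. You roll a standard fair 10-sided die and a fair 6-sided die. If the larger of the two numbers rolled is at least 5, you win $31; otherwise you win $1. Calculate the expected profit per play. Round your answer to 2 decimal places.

$15.00

E[payout] = (4/15)·1 + (11/15)·31 = 23
Expected profit = 23 − 8 = 15 ≈ $15.00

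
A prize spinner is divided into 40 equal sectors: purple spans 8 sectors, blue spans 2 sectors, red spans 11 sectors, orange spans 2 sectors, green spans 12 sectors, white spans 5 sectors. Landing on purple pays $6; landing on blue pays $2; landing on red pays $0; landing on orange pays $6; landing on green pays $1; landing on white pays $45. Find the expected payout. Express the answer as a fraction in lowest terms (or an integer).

301/40 dollars

E[payout] = (8/40)·6 + (2/40)·2 + (11/40)·0 + (2/40)·6 + (12/40)·1 + (5/40)·45 = 301/40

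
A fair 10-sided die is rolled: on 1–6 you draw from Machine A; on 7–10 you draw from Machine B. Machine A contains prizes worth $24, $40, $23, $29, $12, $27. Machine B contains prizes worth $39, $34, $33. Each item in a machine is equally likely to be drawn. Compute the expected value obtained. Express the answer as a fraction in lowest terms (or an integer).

889/30 dollars

E[X | Machine A] = (24 + 40 + 23 + 29 + 12 + 27)/6 = 155/6
E[X | Machine B] = (39 + 34 + 33)/3 = 106/3
E[X] = (3/5)·155/6 + (2/5)·106/3 = 889/30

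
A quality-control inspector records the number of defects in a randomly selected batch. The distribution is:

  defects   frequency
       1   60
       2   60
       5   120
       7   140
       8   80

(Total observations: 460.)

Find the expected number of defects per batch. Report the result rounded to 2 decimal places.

5.22

Total = 460, so P(defects=1) = 60/460, etc.
E[X] = (3/23)·1 + (3/23)·2 + (6/23)·5 + (7/23)·7 + (4/23)·8
     = 120/23 ≈ 5.22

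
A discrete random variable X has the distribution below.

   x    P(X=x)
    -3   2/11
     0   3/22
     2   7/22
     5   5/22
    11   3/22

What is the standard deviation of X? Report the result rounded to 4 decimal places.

4.2015

E[X] = 30/11, E[X²] = 276/11
Var(X) = E[X²] − (E[X])² = 276/11 − 900/121 = 2136/121
SD(X) = √(2136/121) ≈ 4.2015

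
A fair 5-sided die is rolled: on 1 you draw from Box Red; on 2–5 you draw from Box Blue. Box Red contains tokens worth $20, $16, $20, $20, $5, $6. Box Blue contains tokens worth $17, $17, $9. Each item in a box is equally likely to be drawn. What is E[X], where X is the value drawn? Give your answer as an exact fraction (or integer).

E[X | Box Red] = (20 + 16 + 20 + 20 + 5 + 6)/6 = 29/2
E[X | Box Blue] = (17 + 17 + 9)/3 = 43/3
E[X] = (1/5)·29/2 + (4/5)·43/3 = 431/30

431/30 dollars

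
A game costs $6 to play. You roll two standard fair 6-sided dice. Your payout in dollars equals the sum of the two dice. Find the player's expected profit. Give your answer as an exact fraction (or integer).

Distribution of the sum of the two dice: 2 w.p. 1/36, 3 w.p. 1/18, 4 w.p. 1/12, 5 w.p. 1/9, 6 w.p. 5/36, 7 w.p. 1/6, …
E[payout] = (1/36)·2 + (1/18)·3 + (1/12)·4 + (1/9)·5 + (5/36)·6 + (1/6)·7 + (5/36)·8 + (1/9)·9 + (1/12)·10 + (1/18)·11 + (1/36)·12 = 7
Expected profit = 7 − 6 = 1

$1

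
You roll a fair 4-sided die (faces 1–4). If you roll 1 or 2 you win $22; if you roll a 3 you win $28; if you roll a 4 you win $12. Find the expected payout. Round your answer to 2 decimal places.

E[payout] = (1/4)·12 + (1/2)·22 + (1/4)·28 = 21
≈ $21.00

$21.00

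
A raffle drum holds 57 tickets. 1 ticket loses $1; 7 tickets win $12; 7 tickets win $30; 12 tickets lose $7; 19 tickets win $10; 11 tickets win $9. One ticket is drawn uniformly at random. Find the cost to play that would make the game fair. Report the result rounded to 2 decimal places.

$8.74

E[payout] = (1/57)·(-1) + (7/57)·12 + (7/57)·30 + (12/57)·(-7) + (19/57)·10 + (11/57)·9 = 166/19
Fair fee = E[payout] = 166/19 ≈ $8.74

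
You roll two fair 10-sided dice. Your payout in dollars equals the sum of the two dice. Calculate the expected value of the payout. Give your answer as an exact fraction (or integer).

Distribution of the sum of the two dice: 2 w.p. 1/100, 3 w.p. 1/50, 4 w.p. 3/100, 5 w.p. 1/25, 6 w.p. 1/20, 7 w.p. 3/50, …
E[payout] = (1/100)·2 + (1/50)·3 + (3/100)·4 + (1/25)·5 + (1/20)·6 + (3/50)·7 + (7/100)·8 + (2/25)·9 + (9/100)·10 + (1/10)·11 + (9/100)·12 + (2/25)·13 + (7/100)·14 + (3/50)·15 + (1/20)·16 + (1/25)·17 + (3/100)·18 + (1/50)·19 + (1/100)·20 = 11

$11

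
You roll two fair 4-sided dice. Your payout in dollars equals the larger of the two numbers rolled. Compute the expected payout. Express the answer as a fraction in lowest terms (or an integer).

25/8 dollars

Distribution of the larger of the two numbers rolled: 1 w.p. 1/16, 2 w.p. 3/16, 3 w.p. 5/16, 4 w.p. 7/16
E[payout] = (1/16)·1 + (3/16)·2 + (5/16)·3 + (7/16)·4 = 25/8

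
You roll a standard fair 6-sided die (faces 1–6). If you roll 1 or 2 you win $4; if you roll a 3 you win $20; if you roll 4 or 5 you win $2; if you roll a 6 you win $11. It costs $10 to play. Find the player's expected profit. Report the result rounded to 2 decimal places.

-$2.83

E[payout] = (1/3)·2 + (1/3)·4 + (1/6)·11 + (1/6)·20 = 43/6
Expected profit = 43/6 − 10 = -17/6 ≈ -$2.83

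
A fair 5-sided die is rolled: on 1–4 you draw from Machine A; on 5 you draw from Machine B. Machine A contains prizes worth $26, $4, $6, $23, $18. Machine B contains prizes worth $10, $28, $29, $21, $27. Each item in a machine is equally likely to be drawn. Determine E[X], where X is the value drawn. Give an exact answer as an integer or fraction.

E[X | Machine A] = (26 + 4 + 6 + 23 + 18)/5 = 77/5
E[X | Machine B] = (10 + 28 + 29 + 21 + 27)/5 = 23
E[X] = (4/5)·77/5 + (1/5)·23 = 423/25

423/25 dollars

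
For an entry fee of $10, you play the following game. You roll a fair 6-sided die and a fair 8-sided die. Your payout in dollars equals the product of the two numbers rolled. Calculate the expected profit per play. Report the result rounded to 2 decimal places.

Distribution of the product of the two numbers rolled: 1 w.p. 1/48, 2 w.p. 1/24, 3 w.p. 1/24, 4 w.p. 1/16, 5 w.p. 1/24, 6 w.p. 1/12, …
E[payout] = (1/48)·1 + (1/24)·2 + (1/24)·3 + (1/16)·4 + (1/24)·5 + (1/12)·6 + (1/48)·7 + (1/16)·8 + (1/48)·9 + (1/24)·10 + (1/12)·12 + (1/48)·14 + (1/24)·15 + (1/24)·16 + (1/24)·18 + (1/24)·20 + (1/48)·21 + (1/16)·24 + (1/48)·25 + (1/48)·28 + (1/24)·30 + (1/48)·32 + (1/48)·35 + (1/48)·36 + (1/48)·40 + (1/48)·42 + (1/48)·48 = 63/4
Expected profit = 63/4 − 10 = 23/4 ≈ $5.75

$5.75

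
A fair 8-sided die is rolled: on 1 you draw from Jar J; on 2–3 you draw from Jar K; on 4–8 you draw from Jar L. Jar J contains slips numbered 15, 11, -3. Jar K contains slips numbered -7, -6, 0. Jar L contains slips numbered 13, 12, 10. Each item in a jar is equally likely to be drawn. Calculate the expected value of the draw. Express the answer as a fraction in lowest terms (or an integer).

43/6

E[X | Jar J] = (15 + 11 − 3)/3 = 23/3
E[X | Jar K] = (-7 − 6 + 0)/3 = -13/3
E[X | Jar L] = (13 + 12 + 10)/3 = 35/3
E[X] = (1/8)·23/3 + (1/4)·(-13/3) + (5/8)·35/3 = 43/6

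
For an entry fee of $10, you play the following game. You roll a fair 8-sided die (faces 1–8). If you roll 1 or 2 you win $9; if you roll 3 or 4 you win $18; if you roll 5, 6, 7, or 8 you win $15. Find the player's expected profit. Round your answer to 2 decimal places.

$4.25

E[payout] = (1/4)·9 + (1/2)·15 + (1/4)·18 = 57/4
Expected profit = 57/4 − 10 = 17/4 ≈ $4.25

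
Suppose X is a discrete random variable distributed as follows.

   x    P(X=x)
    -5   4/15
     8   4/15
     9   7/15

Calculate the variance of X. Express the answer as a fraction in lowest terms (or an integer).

548/15

E[X] = (4/15)·(-5) + (4/15)·8 + (7/15)·9 = 5
E[X²] = (4/15)·25 + (4/15)·64 + (7/15)·81 = 923/15
Var(X) = 923/15 − (5)² = 548/15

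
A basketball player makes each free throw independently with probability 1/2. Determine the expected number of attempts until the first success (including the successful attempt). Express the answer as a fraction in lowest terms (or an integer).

For a geometric distribution, E[trials] = 1/p = 1/(1/2) = 2.

2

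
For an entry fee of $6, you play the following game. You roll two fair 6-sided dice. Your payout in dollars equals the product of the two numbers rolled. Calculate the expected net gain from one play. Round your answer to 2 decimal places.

$6.25

Distribution of the product of the two numbers rolled: 1 w.p. 1/36, 2 w.p. 1/18, 3 w.p. 1/18, 4 w.p. 1/12, 5 w.p. 1/18, 6 w.p. 1/9, …
E[payout] = (1/36)·1 + (1/18)·2 + (1/18)·3 + (1/12)·4 + (1/18)·5 + (1/9)·6 + (1/18)·8 + (1/36)·9 + (1/18)·10 + (1/9)·12 + (1/18)·15 + (1/36)·16 + (1/18)·18 + (1/18)·20 + (1/18)·24 + (1/36)·25 + (1/18)·30 + (1/36)·36 = 49/4
Expected profit = 49/4 − 6 = 25/4 ≈ $6.25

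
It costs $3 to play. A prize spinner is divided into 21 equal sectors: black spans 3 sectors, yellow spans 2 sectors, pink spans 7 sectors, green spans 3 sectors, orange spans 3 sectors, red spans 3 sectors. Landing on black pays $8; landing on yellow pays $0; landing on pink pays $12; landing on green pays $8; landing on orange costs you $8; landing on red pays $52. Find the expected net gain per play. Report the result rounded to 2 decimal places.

E[payout] = (3/21)·8 + (2/21)·0 + (7/21)·12 + (3/21)·8 + (3/21)·(-8) + (3/21)·52 = 88/7
Expected profit = 88/7 − 3 = 67/7 ≈ $9.57

$9.57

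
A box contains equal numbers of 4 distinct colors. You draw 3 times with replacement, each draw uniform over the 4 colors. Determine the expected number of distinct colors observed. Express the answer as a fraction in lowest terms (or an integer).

Let Xⱼ=1 if type j appears at least once. P(Xⱼ=1) = 1 − ((4−1)/4)^3 = 37/64.
E[#distinct] = 4·37/64 = 37/16.

37/16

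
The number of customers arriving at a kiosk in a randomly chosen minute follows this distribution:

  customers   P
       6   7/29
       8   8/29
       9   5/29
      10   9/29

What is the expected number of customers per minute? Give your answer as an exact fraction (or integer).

E[X] = (7/29)·6 + (8/29)·8 + (5/29)·9 + (9/29)·10
     = 241/29

241/29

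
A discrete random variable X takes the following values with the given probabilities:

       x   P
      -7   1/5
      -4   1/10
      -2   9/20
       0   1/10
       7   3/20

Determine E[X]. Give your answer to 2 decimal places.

E[X] = (1/5)·(-7) + (1/10)·(-4) + (9/20)·(-2) + (1/10)·0 + (3/20)·7
     = -33/20 ≈ -1.65

-1.65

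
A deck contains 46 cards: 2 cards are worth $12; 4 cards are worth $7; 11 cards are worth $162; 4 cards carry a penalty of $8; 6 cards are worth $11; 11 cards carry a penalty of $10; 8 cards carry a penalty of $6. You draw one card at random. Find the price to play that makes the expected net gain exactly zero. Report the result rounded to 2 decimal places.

$37.17

E[payout] = (2/46)·12 + (4/46)·7 + (11/46)·162 + (4/46)·(-8) + (6/46)·11 + (11/46)·(-10) + (8/46)·(-6) = 855/23
Fair fee = E[payout] = 855/23 ≈ $37.17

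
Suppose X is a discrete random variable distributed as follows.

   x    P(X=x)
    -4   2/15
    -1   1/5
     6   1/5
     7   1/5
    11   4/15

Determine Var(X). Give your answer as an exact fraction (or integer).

714/25

E[X] = (2/15)·(-4) + (1/5)·(-1) + (1/5)·6 + (1/5)·7 + (4/15)·11 = 24/5
E[X²] = (2/15)·16 + (1/5)·1 + (1/5)·36 + (1/5)·49 + (4/15)·121 = 258/5
Var(X) = 258/5 − (24/5)² = 714/25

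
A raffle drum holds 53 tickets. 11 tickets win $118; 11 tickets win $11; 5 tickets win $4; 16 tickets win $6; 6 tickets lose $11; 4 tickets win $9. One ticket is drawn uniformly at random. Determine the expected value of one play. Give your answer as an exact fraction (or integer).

1505/53 dollars

E[payout] = (11/53)·118 + (11/53)·11 + (5/53)·4 + (16/53)·6 + (6/53)·(-11) + (4/53)·9 = 1505/53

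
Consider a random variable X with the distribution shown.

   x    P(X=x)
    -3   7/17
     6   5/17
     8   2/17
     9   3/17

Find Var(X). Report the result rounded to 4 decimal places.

E[X] = (7/17)·(-3) + (5/17)·6 + (2/17)·8 + (3/17)·9 = 52/17
E[X²] = (7/17)·9 + (5/17)·36 + (2/17)·64 + (3/17)·81 = 614/17
Var(X) = 614/17 − (52/17)² = 7734/289 ≈ 26.7612

26.7612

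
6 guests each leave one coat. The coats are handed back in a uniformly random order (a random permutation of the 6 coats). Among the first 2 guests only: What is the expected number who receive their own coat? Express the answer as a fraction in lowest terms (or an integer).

1/3

Let Xᵢ = 1 if person i gets their own coat. For each i, P(Xᵢ=1) = 1/6.
By linearity of expectation, E[X₁+…+X_2] = 2·(1/6) = 1/3.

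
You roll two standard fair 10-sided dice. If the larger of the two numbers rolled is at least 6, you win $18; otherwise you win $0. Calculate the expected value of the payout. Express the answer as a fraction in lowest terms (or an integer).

E[payout] = (1/4)·0 + (3/4)·18 = 27/2

27/2 dollars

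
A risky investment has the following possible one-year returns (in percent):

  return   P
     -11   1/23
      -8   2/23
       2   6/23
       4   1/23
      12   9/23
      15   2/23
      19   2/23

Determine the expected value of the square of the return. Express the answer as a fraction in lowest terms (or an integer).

E[X²] = (1/23)·121 + (2/23)·64 + (6/23)·4 + (1/23)·16 + (9/23)·144 + (2/23)·225 + (2/23)·361
     = 2757/23

2757/23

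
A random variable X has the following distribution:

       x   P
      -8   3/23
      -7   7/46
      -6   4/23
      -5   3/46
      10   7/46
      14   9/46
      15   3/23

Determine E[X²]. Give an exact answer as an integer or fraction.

E[X²] = (3/23)·64 + (7/46)·49 + (4/23)·36 + (3/46)·25 + (7/46)·100 + (9/46)·196 + (3/23)·225
     = 2452/23

2452/23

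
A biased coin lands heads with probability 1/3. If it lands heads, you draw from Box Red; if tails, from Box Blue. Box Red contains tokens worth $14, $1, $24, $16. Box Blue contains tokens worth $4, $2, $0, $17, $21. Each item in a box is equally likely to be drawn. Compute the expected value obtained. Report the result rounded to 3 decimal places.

$10.450

E[X | Box Red] = (14 + 1 + 24 + 16)/4 = 55/4
E[X | Box Blue] = (4 + 2 + 0 + 17 + 21)/5 = 44/5
E[X] = (1/3)·55/4 + (2/3)·44/5 = 209/20 ≈ 10.450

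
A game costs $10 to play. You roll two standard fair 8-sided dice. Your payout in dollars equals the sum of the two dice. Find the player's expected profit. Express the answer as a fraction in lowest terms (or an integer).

-$1

Distribution of the sum of the two dice: 2 w.p. 1/64, 3 w.p. 1/32, 4 w.p. 3/64, 5 w.p. 1/16, 6 w.p. 5/64, 7 w.p. 3/32, …
E[payout] = (1/64)·2 + (1/32)·3 + (3/64)·4 + (1/16)·5 + (5/64)·6 + (3/32)·7 + (7/64)·8 + (1/8)·9 + (7/64)·10 + (3/32)·11 + (5/64)·12 + (1/16)·13 + (3/64)·14 + (1/32)·15 + (1/64)·16 = 9
Expected profit = 9 − 10 = -1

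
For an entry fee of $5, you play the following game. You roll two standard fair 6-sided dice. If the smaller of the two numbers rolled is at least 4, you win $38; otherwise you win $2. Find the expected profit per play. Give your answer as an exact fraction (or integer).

E[payout] = (3/4)·2 + (1/4)·38 = 11
Expected profit = 11 − 5 = 6

$6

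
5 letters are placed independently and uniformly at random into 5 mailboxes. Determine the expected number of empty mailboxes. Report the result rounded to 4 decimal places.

1.6384

Let Xⱼ=1 if mailbox j is empty. P(Xⱼ=1) = ((5-1)/5)^5 = 1024/3125.
By linearity, E[#empty] = 5·1024/3125 = 1024/625.
≈ 1.6384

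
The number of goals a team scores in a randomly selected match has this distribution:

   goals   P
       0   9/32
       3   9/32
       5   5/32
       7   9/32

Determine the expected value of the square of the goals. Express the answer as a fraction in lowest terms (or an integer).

647/32

E[X²] = (9/32)·0 + (9/32)·9 + (5/32)·25 + (9/32)·49
     = 647/32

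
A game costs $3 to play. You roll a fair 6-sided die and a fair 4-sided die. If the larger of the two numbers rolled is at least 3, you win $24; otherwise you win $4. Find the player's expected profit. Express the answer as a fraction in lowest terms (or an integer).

E[payout] = (1/6)·4 + (5/6)·24 = 62/3
Expected profit = 62/3 − 3 = 53/3

53/3 dollars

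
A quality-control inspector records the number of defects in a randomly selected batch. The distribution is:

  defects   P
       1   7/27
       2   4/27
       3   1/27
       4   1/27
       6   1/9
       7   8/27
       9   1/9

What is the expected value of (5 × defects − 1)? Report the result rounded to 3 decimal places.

21.778

E[5x-1] = (7/27)·4 + (4/27)·9 + (1/27)·14 + (1/27)·19 + (1/9)·29 + (8/27)·34 + (1/9)·44
     = 196/9 ≈ 21.778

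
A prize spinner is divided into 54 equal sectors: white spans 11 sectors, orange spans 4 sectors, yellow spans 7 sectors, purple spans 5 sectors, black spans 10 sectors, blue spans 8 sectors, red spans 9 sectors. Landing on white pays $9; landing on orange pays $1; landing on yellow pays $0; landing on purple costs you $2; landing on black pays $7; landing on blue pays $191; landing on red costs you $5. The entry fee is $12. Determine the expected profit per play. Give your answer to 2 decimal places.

$18.48

E[payout] = (11/54)·9 + (4/54)·1 + (7/54)·0 + (5/54)·(-2) + (10/54)·7 + (8/54)·191 + (9/54)·(-5) = 823/27
Expected profit = 823/27 − 12 = 499/27 ≈ $18.48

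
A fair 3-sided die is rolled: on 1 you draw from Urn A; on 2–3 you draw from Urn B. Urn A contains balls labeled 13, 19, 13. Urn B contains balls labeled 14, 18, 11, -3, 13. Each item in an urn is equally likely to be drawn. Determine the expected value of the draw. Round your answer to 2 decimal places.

12.07

E[X | Urn A] = (13 + 19 + 13)/3 = 15
E[X | Urn B] = (14 + 18 + 11 − 3 + 13)/5 = 53/5
E[X] = (1/3)·15 + (2/3)·53/5 = 181/15 ≈ 12.07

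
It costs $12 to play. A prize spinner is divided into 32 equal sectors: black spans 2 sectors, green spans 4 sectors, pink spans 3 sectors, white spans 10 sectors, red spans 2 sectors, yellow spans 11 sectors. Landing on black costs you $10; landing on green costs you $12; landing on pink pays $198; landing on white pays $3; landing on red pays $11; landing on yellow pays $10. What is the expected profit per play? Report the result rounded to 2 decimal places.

$9.50

E[payout] = (2/32)·(-10) + (4/32)·(-12) + (3/32)·198 + (10/32)·3 + (2/32)·11 + (11/32)·10 = 43/2
Expected profit = 43/2 − 12 = 19/2 ≈ $9.50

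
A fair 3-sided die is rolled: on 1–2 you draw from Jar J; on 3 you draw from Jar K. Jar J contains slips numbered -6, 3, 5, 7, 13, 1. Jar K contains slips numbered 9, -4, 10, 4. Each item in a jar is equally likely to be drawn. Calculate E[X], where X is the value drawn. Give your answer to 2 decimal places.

E[X | Jar J] = (-6 + 3 + 5 + 7 + 13 + 1)/6 = 23/6
E[X | Jar K] = (9 − 4 + 10 + 4)/4 = 19/4
E[X] = (2/3)·23/6 + (1/3)·19/4 = 149/36 ≈ 4.14

4.14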